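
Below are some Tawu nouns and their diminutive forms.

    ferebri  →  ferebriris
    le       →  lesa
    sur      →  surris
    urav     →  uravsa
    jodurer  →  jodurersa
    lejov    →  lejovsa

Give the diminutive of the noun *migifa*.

migifasa

The suffix is conditioned by the last vowel: -ris when the last vowel of the stem is a high vowel (*ferebri*, *sur*); -sa when the last vowel of the stem is a non-high vowel (*le*, *urav*, *jodurer*, *lejov*).
The last vowel of *migifa* is /a/, which is a non-high vowel, so the suffix is -sa, giving *migifasa*.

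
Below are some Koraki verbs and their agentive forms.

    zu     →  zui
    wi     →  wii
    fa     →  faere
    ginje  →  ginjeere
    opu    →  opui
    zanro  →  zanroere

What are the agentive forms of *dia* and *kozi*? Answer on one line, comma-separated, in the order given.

diaere, kozii

The alternation tracks the last vowel of the stem — -i when the last vowel of the stem is a high vowel (*zu*, *wi*, *opu*); -ere when the last vowel of the stem is a non-high vowel (*fa*, *ginje*, *zanro*).
*dia*: last vowel = /a/, a non-high vowel → -ere → *diaere*.
*kozi* — last vowel /i/ (a high vowel) → -i → *kozii*.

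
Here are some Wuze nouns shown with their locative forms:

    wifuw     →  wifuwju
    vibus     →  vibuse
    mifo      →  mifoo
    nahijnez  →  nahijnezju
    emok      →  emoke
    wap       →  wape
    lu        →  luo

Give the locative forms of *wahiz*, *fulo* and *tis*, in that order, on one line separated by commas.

The suffix is conditioned by the final sound: -e when the stem ends in a voiceless consonant (*vibus*, *emok*, *wap*); -ju when the stem ends in a voiced consonant (*wifuw*, *nahijnez*); -o when the stem ends in a vowel (*mifo*, *lu*).
*wahiz*: final sound = /z/, a voiced consonant → -ju → *wahizju*.
The final sound of *fulo* is /o/, which is a vowel, so the suffix is -o, giving *fuloo*.
Since the final sound of *tis* is /s/ (a voiceless consonant), it takes -e, giving *tise*.

wahizju, fuloo, tise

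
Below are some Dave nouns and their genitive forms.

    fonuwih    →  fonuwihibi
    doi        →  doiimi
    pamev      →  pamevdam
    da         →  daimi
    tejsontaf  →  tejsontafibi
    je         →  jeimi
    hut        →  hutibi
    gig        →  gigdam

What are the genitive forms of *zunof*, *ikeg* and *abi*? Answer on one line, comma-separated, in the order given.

zunofibi, ikegdam, abiimi

The suffix is conditioned by the final sound: -ibi when the stem ends in a voiceless consonant (*fonuwih*, *tejsontaf*, *hut*); -dam when the stem ends in a voiced consonant (*pamev*, *gig*); -imi when the stem ends in a vowel (*doi*, *da*, *je*).
*zunof* — final sound /f/ (a voiceless consonant) → -ibi → *zunofibi*.
*ikeg*: final sound = /g/, a voiced consonant → -dam → *ikegdam*.
*abi*: final sound = /i/, a vowel → -imi → *abiimi*.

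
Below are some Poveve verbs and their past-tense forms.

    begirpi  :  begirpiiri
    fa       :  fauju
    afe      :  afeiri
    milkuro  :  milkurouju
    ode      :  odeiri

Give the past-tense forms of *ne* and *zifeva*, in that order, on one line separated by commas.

Looking at the last vowel of each stem: -iri when the last vowel of the stem is a front vowel (*begirpi*, *afe*, *ode*); -uju when the last vowel of the stem is a back vowel (*fa*, *milkuro*).
*ne*: last vowel = /e/, a front vowel → -iri → *neiri*.
Since the last vowel of *zifeva* is /a/ (a back vowel), it takes -uju, giving *zifevauju*.

neiri, zifevauju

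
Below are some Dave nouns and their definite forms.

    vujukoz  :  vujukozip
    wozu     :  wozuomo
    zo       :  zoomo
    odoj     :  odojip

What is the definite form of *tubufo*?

tubufoomo

Looking at the final sound of each stem: -ip when the stem ends in a consonant (*vujukoz*, *odoj*); -omo when the stem ends in a vowel (*wozu*, *zo*).
Since the final sound of *tubufo* is /o/ (a vowel), it takes -omo, giving *tubufoomo*.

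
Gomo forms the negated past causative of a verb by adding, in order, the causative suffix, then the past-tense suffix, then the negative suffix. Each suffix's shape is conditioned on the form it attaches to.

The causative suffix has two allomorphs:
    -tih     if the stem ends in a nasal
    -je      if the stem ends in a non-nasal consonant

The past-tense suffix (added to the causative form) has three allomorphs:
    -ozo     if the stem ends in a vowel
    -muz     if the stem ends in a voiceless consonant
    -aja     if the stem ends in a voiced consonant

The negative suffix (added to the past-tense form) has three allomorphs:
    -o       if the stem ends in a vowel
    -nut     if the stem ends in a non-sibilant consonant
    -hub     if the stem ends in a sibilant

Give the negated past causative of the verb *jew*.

The final consonant of *jew* is /w/, which is non-nasal, so the causative suffix is -je, giving *jewje*.
The causative form *jewje*: final sound = /e/, a vowel → -ozo → *jewjeozo*.
The past-tense form *jewjeozo* — final sound /o/ (a vowel) → -o → *jewjeozoo*.

jewjeozoo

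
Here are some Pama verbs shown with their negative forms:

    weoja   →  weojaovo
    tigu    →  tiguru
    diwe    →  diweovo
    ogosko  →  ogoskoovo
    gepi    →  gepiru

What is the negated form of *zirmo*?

Looking at the last vowel of each stem: -ru when the last vowel of the stem is a high vowel (*tigu*, *gepi*); -ovo when the last vowel of the stem is a non-high vowel (*weoja*, *diwe*, *ogosko*).
*zirmo* — last vowel /o/ (a non-high vowel) → -ovo → *zirmoovo*.

zirmoovo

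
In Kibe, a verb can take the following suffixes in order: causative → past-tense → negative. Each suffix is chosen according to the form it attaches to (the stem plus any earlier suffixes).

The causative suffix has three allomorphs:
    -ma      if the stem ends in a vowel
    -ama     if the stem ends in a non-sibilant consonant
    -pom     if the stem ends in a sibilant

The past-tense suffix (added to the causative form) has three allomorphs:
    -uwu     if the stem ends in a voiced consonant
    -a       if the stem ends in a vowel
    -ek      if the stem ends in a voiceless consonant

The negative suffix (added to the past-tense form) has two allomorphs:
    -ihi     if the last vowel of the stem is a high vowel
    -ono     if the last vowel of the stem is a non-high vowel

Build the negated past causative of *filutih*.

*filutih*: final sound = /h/, a non-sibilant consonant → -ama → *filutihama*.
The causative form *filutihama* — final sound /a/ (a vowel) → -a → *filutihamaa*.
The past-tense form *filutihamaa* — last vowel /a/ (a non-high vowel) → -ono → *filutihamaaono*.

filutihamaaono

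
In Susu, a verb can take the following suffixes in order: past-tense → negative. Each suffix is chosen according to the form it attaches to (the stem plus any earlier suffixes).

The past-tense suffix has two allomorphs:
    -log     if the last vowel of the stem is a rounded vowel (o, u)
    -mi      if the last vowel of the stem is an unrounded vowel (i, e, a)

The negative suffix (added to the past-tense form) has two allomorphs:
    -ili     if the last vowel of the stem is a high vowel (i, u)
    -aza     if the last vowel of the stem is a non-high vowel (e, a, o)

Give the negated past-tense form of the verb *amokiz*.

Since the last vowel of *amokiz* is /i/ (an unrounded vowel), it takes -mi, giving *amokizmi*.
The past-tense form *amokizmi*: last vowel = /i/, a high vowel → -ili → *amokizmiili*.

amokizmiili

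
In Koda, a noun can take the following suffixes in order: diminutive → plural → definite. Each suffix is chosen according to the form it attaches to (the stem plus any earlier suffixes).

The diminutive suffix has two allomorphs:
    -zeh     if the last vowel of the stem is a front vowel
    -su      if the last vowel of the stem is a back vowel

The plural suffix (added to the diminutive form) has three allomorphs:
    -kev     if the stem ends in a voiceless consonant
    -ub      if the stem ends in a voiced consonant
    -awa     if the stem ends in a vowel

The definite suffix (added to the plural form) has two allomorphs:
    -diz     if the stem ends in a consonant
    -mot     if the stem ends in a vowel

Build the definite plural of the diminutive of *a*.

asuawamot

*a* — last vowel /a/ (a back vowel) → -su → *asu*.
The diminutive form *asu*: final sound = /u/, a vowel → -awa → *asuawa*.
The plural form *asuawa* — final sound /a/ (a vowel) → -mot → *asuawamot*.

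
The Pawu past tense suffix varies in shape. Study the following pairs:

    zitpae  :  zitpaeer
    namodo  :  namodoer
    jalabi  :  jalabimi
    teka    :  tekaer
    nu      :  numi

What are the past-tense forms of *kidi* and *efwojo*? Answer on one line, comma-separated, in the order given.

Looking at the last vowel of each stem: -mi when the last vowel of the stem is a high vowel (*jalabi*, *nu*); -er when the last vowel of the stem is a non-high vowel (*zitpae*, *namodo*, *teka*).
The last vowel of *kidi* is /i/, which is a high vowel, so the suffix is -mi, giving *kidimi*.
Since the last vowel of *efwojo* is /o/ (a non-high vowel), it takes -er, giving *efwojoer*.

kidimi, efwojoer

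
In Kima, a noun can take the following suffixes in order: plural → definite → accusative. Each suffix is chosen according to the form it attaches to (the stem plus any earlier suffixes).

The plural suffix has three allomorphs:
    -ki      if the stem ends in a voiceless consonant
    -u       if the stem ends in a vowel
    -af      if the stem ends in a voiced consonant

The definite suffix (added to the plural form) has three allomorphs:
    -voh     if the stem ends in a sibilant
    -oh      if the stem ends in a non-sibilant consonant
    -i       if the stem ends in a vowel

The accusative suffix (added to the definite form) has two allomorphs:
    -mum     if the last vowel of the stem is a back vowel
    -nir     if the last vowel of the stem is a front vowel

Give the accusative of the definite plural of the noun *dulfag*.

dulfagafohmum

*dulfag* — final sound /g/ (a voiced consonant) → -af → *dulfagaf*.
The final sound of the plural form *dulfagaf* is /f/, which is a non-sibilant consonant, so the definite suffix is -oh, giving *dulfagafoh*.
Since the last vowel of the definite form *dulfagafoh* is /o/ (a back vowel), it takes -mum, giving *dulfagafohmum*.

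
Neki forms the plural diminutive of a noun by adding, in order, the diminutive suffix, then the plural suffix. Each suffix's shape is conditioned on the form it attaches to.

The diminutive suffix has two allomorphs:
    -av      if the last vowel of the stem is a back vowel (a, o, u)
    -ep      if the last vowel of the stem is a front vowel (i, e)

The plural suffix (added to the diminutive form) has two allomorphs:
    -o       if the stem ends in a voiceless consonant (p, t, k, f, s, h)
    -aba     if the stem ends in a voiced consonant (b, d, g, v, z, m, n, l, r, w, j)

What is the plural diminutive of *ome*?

omeepo

*ome*: last vowel = /e/, a front vowel → -ep → *omeep*.
The diminutive form *omeep*: final consonant = /p/, voiceless → -o → *omeepo*.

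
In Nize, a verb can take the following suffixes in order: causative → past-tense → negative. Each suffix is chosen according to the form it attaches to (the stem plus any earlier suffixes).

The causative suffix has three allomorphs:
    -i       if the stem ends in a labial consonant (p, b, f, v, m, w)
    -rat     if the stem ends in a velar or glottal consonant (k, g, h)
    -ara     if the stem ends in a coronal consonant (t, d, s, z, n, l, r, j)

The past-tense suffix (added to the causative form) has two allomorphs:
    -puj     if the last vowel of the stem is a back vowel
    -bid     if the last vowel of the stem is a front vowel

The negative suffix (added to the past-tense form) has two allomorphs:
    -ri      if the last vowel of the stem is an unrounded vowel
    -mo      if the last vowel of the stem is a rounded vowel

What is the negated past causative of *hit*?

hitarapujmo

*hit*: final consonant = /t/, coronal → -ara → *hitara*.
The causative form *hitara* — last vowel /a/ (a back vowel) → -puj → *hitarapuj*.
Since the last vowel of the past-tense form *hitarapuj* is /u/ (a rounded vowel), it takes -mo, giving *hitarapujmo*.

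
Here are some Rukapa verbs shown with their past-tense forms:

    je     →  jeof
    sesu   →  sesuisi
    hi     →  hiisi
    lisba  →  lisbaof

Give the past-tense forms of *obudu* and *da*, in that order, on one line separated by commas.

obuduisi, daof

Looking at the last vowel of each stem: -isi when the last vowel of the stem is a high vowel (*sesu*, *hi*); -of when the last vowel of the stem is a non-high vowel (*je*, *lisba*).
*obudu* — last vowel /u/ (a high vowel) → -isi → *obuduisi*.
The last vowel of *da* is /a/, which is a non-high vowel, so the suffix is -of, giving *daof*.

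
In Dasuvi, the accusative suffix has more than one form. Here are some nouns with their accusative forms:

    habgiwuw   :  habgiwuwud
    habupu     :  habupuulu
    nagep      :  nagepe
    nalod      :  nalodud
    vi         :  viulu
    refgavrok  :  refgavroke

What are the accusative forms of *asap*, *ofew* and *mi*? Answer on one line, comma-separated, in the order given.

asape, ofewud, miulu

The pattern is voicing of the final sound: -e when the stem ends in a voiceless consonant (*nagep*, *refgavrok*); -ud when the stem ends in a voiced consonant (*habgiwuw*, *nalod*); -ulu when the stem ends in a vowel (*habupu*, *vi*).
*asap*: final sound = /p/, a voiceless consonant → -e → *asape*.
*ofew*: final sound = /w/, a voiced consonant → -ud → *ofewud*.
The final sound of *mi* is /i/, which is a vowel, so the suffix is -ulu, giving *miulu*.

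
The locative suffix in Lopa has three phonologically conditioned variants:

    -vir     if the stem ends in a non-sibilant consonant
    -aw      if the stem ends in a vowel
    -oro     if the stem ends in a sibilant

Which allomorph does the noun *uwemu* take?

-aw

Since the final sound of *uwemu* is /u/ (a vowel), it takes -aw.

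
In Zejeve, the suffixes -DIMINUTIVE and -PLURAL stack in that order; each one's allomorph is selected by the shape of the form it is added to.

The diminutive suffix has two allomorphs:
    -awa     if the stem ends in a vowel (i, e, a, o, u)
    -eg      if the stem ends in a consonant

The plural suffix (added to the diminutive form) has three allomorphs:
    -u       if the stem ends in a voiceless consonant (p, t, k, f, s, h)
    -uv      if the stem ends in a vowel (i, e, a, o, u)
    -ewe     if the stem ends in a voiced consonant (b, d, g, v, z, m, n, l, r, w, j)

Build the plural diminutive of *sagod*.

The final sound of *sagod* is /d/, which is a consonant, so the diminutive suffix is -eg, giving *sagodeg*.
The diminutive form *sagodeg*: final sound = /g/, a voiced consonant → -ewe → *sagodegewe*.

sagodegewe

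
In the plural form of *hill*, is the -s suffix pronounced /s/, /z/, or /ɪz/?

The stem *hill* ends in a voiced non-sibilant sound.
The plural suffix surfaces as /ɪz/ after sibilants, /s/ after other voiceless consonants, and /z/ after other voiced sounds.
So the plural -s on *hill* is pronounced /z/.

/z/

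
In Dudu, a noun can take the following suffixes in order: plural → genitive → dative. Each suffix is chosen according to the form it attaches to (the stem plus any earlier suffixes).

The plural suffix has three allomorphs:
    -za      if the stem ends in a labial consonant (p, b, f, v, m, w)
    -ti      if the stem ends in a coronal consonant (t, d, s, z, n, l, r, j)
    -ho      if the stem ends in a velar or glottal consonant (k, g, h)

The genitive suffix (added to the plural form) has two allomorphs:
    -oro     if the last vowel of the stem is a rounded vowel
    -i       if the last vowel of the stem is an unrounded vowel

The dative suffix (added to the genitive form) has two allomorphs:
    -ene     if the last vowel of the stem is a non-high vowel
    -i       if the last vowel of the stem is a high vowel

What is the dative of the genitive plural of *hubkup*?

*hubkup* — final consonant /p/ (labial) → -za → *hubkupza*.
The plural form *hubkupza* — last vowel /a/ (an unrounded vowel) → -i → *hubkupzai*.
The genitive form *hubkupzai*: last vowel = /i/, a high vowel → -i → *hubkupzaii*.

hubkupzaii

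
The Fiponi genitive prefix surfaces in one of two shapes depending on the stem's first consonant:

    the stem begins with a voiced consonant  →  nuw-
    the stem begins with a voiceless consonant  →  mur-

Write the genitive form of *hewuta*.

murhewuta

*hewuta* — first consonant /h/ (voiceless) → mur- → *murhewuta*.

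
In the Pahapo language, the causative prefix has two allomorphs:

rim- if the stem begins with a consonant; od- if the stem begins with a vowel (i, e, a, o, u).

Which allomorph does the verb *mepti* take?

*mepti*: first sound = /m/, a consonant → rim-.

rim-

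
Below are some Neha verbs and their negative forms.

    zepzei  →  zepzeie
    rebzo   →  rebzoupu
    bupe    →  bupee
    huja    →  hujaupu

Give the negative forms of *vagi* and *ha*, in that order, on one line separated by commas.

vagie, haupu

The suffix is conditioned by the last vowel: -e when the last vowel of the stem is a front vowel (*zepzei*, *bupe*); -upu when the last vowel of the stem is a back vowel (*rebzo*, *huja*).
Since the last vowel of *vagi* is /i/ (a front vowel), it takes -e, giving *vagie*.
*ha* — last vowel /a/ (a back vowel) → -upu → *haupu*.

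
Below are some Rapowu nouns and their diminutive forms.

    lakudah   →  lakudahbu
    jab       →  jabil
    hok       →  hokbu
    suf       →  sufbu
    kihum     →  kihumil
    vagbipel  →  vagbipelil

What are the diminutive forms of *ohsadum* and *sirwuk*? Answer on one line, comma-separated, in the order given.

ohsadumil, sirwukbu

The alternation tracks the final consonant of the stem — -bu when the stem ends in a voiceless consonant (*lakudah*, *hok*, *suf*); -il when the stem ends in a voiced consonant (*jab*, *kihum*, *vagbipel*).
*ohsadum* — final consonant /m/ (voiced) → -il → *ohsadumil*.
*sirwuk* — final consonant /k/ (voiceless) → -bu → *sirwukbu*.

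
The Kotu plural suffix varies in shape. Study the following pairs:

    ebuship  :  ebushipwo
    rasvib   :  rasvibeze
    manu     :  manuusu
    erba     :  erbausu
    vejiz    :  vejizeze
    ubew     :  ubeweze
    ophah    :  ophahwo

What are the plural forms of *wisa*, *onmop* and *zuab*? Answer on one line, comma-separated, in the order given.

wisausu, onmopwo, zuabeze

The suffix is conditioned by the final sound: -wo when the stem ends in a voiceless consonant (*ebuship*, *ophah*); -eze when the stem ends in a voiced consonant (*rasvib*, *vejiz*, *ubew*); -usu when the stem ends in a vowel (*manu*, *erba*).
The final sound of *wisa* is /a/, which is a vowel, so the suffix is -usu, giving *wisausu*.
The final sound of *onmop* is /p/, which is a voiceless consonant, so the suffix is -wo, giving *onmopwo*.
*zuab*: final sound = /b/, a voiced consonant → -eze → *zuabeze*.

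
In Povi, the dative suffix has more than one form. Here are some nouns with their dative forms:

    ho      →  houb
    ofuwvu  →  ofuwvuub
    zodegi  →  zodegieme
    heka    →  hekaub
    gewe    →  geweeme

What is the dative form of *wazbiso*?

The suffix is conditioned by the last vowel: -eme when the last vowel of the stem is a front vowel (*zodegi*, *gewe*); -ub when the last vowel of the stem is a back vowel (*ho*, *ofuwvu*, *heka*).
*wazbiso*: last vowel = /o/, a back vowel → -ub → *wazbisoub*.

wazbisoub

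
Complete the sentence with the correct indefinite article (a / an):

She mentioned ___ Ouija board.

a

The indefinite article is chosen by the initial *sound* of the following word, not its spelling.
*Ouija* begins with the sound /wiː/ (pronounced /ˈwiːdʒə/) — a consonant sound.
So the article is *a*: She mentioned a Ouija board.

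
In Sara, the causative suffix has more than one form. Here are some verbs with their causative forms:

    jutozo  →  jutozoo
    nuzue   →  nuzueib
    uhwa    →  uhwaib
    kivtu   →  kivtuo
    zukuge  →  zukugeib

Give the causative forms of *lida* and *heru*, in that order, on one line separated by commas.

The pattern is rounding harmony: -o when the last vowel of the stem is a rounded vowel (*jutozo*, *kivtu*); -ib when the last vowel of the stem is an unrounded vowel (*nuzue*, *uhwa*, *zukuge*).
*lida* — last vowel /a/ (an unrounded vowel) → -ib → *lidaib*.
*heru*: last vowel = /u/, a rounded vowel → -o → *heruo*.

lidaib, heruo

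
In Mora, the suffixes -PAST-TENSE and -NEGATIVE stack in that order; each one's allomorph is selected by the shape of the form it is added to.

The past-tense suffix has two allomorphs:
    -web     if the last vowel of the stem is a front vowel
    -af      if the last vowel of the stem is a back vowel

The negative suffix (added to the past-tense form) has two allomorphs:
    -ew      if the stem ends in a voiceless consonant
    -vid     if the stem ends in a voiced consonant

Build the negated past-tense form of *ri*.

*ri*: last vowel = /i/, a front vowel → -web → *riweb*.
The final consonant of the past-tense form *riweb* is /b/, which is voiced, so the negative suffix is -vid, giving *riwebvid*.

riwebvid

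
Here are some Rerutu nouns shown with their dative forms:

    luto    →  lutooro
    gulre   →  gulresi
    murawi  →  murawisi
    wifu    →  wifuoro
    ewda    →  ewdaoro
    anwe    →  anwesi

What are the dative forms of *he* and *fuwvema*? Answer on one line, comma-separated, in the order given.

The pattern is front/back vowel harmony: -si when the last vowel of the stem is a front vowel (*gulre*, *murawi*, *anwe*); -oro when the last vowel of the stem is a back vowel (*luto*, *wifu*, *ewda*).
Since the last vowel of *he* is /e/ (a front vowel), it takes -si, giving *hesi*.
Since the last vowel of *fuwvema* is /a/ (a back vowel), it takes -oro, giving *fuwvemaoro*.

hesi, fuwvemaoro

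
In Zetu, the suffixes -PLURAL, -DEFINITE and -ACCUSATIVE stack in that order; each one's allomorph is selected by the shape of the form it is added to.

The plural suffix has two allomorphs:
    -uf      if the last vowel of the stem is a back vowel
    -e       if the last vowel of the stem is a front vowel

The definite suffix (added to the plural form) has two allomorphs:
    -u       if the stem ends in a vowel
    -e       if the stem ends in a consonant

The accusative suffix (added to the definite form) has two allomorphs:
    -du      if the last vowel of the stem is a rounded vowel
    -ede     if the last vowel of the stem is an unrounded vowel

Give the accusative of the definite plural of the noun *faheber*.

The last vowel of *faheber* is /e/, which is a front vowel, so the plural suffix is -e, giving *fahebere*.
The plural form *fahebere* — final sound /e/ (a vowel) → -u → *fahebereu*.
The definite form *fahebereu* — last vowel /u/ (a rounded vowel) → -du → *fahebereudu*.

fahebereudu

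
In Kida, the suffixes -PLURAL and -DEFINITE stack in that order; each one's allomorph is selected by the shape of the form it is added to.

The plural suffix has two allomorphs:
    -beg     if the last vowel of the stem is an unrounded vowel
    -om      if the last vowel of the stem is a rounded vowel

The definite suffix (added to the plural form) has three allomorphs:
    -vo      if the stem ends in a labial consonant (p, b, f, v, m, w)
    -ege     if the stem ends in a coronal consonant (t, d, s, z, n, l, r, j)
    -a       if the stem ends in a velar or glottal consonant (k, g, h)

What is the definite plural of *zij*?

Since the last vowel of *zij* is /i/ (an unrounded vowel), it takes -beg, giving *zijbeg*.
The plural form *zijbeg*: final consonant = /g/, velar/glottal → -a → *zijbega*.

zijbega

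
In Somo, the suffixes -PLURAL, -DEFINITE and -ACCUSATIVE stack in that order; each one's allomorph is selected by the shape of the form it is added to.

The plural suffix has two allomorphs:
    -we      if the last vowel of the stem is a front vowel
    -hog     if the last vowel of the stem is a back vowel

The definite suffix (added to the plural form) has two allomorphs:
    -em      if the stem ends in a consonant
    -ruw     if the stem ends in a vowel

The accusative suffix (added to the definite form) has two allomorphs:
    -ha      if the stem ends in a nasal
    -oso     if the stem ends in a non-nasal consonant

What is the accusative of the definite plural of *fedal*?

fedalhogemha

The last vowel of *fedal* is /a/, which is a back vowel, so the plural suffix is -hog, giving *fedalhog*.
The final sound of the plural form *fedalhog* is /g/, which is a consonant, so the definite suffix is -em, giving *fedalhogem*.
The final consonant of the definite form *fedalhogem* is /m/, which is a nasal, so the accusative suffix is -ha, giving *fedalhogemha*.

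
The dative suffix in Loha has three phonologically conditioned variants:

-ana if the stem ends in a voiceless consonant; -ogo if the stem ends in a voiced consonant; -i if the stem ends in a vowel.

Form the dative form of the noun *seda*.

sedai

*seda*: final sound = /a/, a vowel → -i → *sedai*.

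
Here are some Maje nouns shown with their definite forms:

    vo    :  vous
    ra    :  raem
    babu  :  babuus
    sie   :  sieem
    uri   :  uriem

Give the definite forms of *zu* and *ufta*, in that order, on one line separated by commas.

The suffix is conditioned by the last vowel: -us when the last vowel of the stem is a rounded vowel (*vo*, *babu*); -em when the last vowel of the stem is an unrounded vowel (*ra*, *sie*, *uri*).
*zu* — last vowel /u/ (a rounded vowel) → -us → *zuus*.
*ufta* — last vowel /a/ (an unrounded vowel) → -em → *uftaem*.

zuus, uftaem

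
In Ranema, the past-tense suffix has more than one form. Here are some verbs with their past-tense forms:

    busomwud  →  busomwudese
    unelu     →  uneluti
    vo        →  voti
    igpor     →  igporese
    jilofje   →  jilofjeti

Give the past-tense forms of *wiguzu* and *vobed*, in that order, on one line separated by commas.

The pattern is consonant vs. vowel: -ese when the stem ends in a consonant (*busomwud*, *igpor*); -ti when the stem ends in a vowel (*unelu*, *vo*, *jilofje*).
*wiguzu*: final sound = /u/, a vowel → -ti → *wiguzuti*.
*vobed* — final sound /d/ (a consonant) → -ese → *vobedese*.

wiguzuti, vobedese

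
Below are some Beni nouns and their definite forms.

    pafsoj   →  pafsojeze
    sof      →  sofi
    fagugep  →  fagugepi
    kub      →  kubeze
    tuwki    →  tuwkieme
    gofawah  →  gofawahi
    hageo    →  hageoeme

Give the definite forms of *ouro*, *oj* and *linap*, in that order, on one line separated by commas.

Looking at the final sound of each stem: -i when the stem ends in a voiceless consonant (*sof*, *fagugep*, *gofawah*); -eze when the stem ends in a voiced consonant (*pafsoj*, *kub*); -eme when the stem ends in a vowel (*tuwki*, *hageo*).
*ouro* — final sound /o/ (a vowel) → -eme → *ouroeme*.
The final sound of *oj* is /j/, which is a voiced consonant, so the suffix is -eze, giving *ojeze*.
The final sound of *linap* is /p/, which is a voiceless consonant, so the suffix is -i, giving *linapi*.

ouroeme, ojeze, linapi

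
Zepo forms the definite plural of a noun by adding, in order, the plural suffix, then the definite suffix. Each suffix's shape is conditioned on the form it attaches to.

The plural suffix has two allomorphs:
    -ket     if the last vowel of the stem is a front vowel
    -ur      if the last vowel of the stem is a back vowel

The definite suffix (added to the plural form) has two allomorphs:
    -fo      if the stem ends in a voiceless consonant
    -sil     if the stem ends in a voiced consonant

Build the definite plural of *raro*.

raroursil

The last vowel of *raro* is /o/, which is a back vowel, so the plural suffix is -ur, giving *rarour*.
Since the final consonant of the plural form *rarour* is /r/ (voiced), it takes -sil, giving *raroursil*.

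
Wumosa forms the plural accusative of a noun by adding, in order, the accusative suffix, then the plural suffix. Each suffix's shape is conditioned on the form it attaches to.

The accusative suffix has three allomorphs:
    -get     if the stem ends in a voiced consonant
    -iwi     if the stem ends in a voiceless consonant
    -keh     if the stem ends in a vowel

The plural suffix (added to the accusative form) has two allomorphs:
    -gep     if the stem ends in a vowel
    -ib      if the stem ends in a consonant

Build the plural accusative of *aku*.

akukehib

*aku*: final sound = /u/, a vowel → -keh → *akukeh*.
The accusative form *akukeh*: final sound = /h/, a consonant → -ib → *akukehib*.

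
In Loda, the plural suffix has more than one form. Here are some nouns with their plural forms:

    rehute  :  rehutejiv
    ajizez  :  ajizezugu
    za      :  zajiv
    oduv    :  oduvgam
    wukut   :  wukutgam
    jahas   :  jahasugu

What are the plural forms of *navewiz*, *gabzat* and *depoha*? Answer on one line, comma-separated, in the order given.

The suffix is conditioned by the final sound: -ugu when the stem ends in a sibilant (*ajizez*, *jahas*); -gam when the stem ends in a non-sibilant consonant (*oduv*, *wukut*); -jiv when the stem ends in a vowel (*rehute*, *za*).
*navewiz* — final sound /z/ (a sibilant) → -ugu → *navewizugu*.
The final sound of *gabzat* is /t/, which is a non-sibilant consonant, so the suffix is -gam, giving *gabzatgam*.
Since the final sound of *depoha* is /a/ (a vowel), it takes -jiv, giving *depohajiv*.

navewizugu, gabzatgam, depohajiv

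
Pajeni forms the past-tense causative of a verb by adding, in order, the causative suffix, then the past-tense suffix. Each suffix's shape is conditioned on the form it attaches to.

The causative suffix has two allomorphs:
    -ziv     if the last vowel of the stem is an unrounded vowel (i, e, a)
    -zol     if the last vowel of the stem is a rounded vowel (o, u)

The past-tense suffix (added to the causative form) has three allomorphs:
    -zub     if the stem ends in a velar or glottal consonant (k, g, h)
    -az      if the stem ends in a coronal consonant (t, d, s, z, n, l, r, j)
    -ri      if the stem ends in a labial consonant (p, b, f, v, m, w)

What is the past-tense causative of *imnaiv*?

imnaivzivri

Since the last vowel of *imnaiv* is /i/ (an unrounded vowel), it takes -ziv, giving *imnaivziv*.
The causative form *imnaivziv* — final consonant /v/ (labial) → -ri → *imnaivzivri*.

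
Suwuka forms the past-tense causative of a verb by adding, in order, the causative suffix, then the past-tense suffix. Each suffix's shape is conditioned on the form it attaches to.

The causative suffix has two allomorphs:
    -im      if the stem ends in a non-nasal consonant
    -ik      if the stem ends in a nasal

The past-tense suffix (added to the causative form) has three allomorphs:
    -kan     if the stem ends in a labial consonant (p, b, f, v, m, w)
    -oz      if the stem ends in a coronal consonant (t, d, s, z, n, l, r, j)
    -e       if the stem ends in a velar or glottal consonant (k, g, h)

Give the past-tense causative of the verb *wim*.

wimike

Since the final consonant of *wim* is /m/ (a nasal), it takes -ik, giving *wimik*.
Since the final consonant of the causative form *wimik* is /k/ (velar/glottal), it takes -e, giving *wimike*.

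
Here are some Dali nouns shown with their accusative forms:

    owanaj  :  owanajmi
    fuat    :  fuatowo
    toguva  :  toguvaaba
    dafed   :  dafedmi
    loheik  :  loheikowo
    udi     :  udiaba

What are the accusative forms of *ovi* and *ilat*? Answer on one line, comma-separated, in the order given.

oviaba, ilatowo

The pattern is voicing of the final sound: -owo when the stem ends in a voiceless consonant (*fuat*, *loheik*); -mi when the stem ends in a voiced consonant (*owanaj*, *dafed*); -aba when the stem ends in a vowel (*toguva*, *udi*).
*ovi*: final sound = /i/, a vowel → -aba → *oviaba*.
*ilat* — final sound /t/ (a voiceless consonant) → -owo → *ilatowo*.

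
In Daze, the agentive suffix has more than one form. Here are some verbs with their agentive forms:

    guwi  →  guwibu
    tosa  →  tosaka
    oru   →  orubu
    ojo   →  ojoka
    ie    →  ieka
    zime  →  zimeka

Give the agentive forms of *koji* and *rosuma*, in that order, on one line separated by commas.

Looking at the last vowel of each stem: -bu when the last vowel of the stem is a high vowel (*guwi*, *oru*); -ka when the last vowel of the stem is a non-high vowel (*tosa*, *ojo*, *ie*, *zime*).
Since the last vowel of *koji* is /i/ (a high vowel), it takes -bu, giving *kojibu*.
The last vowel of *rosuma* is /a/, which is a non-high vowel, so the suffix is -ka, giving *rosumaka*.

kojibu, rosumaka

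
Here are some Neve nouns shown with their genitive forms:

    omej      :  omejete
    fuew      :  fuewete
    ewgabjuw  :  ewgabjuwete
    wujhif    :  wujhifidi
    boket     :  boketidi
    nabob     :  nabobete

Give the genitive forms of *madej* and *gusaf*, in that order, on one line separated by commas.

madejete, gusafidi

The pattern is voicing of the final consonant: -idi when the stem ends in a voiceless consonant (*wujhif*, *boket*); -ete when the stem ends in a voiced consonant (*omej*, *fuew*, *ewgabjuw*, *nabob*).
Since the final consonant of *madej* is /j/ (voiced), it takes -ete, giving *madejete*.
*gusaf*: final consonant = /f/, voiceless → -idi → *gusafidi*.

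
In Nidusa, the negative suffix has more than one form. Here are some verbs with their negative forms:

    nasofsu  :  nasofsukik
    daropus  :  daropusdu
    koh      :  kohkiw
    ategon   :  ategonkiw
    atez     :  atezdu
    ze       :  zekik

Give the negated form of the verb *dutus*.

The pattern is sibilance of the final sound: -du when the stem ends in a sibilant (*daropus*, *atez*); -kiw when the stem ends in a non-sibilant consonant (*koh*, *ategon*); -kik when the stem ends in a vowel (*nasofsu*, *ze*).
*dutus*: final sound = /s/, a sibilant → -du → *dutusdu*.

dutusdu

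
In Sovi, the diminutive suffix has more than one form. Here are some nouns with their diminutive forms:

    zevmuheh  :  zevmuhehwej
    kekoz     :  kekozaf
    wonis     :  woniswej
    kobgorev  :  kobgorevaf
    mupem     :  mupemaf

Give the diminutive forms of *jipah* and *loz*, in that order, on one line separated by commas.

jipahwej, lozaf

The alternation tracks the final consonant of the stem — -wej when the stem ends in a voiceless consonant (*zevmuheh*, *wonis*); -af when the stem ends in a voiced consonant (*kekoz*, *kobgorev*, *mupem*).
*jipah* — final consonant /h/ (voiceless) → -wej → *jipahwej*.
*loz*: final consonant = /z/, voiced → -af → *lozaf*.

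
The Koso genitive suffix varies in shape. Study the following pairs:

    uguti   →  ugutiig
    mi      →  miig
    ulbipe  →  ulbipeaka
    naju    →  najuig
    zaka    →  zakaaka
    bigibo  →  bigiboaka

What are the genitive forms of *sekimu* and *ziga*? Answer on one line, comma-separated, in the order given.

The pattern is height harmony: -ig when the last vowel of the stem is a high vowel (*uguti*, *mi*, *naju*); -aka when the last vowel of the stem is a non-high vowel (*ulbipe*, *zaka*, *bigibo*).
*sekimu* — last vowel /u/ (a high vowel) → -ig → *sekimuig*.
Since the last vowel of *ziga* is /a/ (a non-high vowel), it takes -aka, giving *zigaaka*.

sekimuig, zigaaka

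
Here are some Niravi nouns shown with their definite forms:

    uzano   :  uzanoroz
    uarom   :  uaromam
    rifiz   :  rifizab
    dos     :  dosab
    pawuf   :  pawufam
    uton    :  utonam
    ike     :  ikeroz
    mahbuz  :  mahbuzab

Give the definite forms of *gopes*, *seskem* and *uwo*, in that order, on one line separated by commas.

gopesab, seskemam, uworoz

The pattern is sibilance of the final sound: -ab when the stem ends in a sibilant (*rifiz*, *dos*, *mahbuz*); -am when the stem ends in a non-sibilant consonant (*uarom*, *pawuf*, *uton*); -roz when the stem ends in a vowel (*uzano*, *ike*).
The final sound of *gopes* is /s/, which is a sibilant, so the suffix is -ab, giving *gopesab*.
Since the final sound of *seskem* is /m/ (a non-sibilant consonant), it takes -am, giving *seskemam*.
*uwo* — final sound /o/ (a vowel) → -roz → *uworoz*.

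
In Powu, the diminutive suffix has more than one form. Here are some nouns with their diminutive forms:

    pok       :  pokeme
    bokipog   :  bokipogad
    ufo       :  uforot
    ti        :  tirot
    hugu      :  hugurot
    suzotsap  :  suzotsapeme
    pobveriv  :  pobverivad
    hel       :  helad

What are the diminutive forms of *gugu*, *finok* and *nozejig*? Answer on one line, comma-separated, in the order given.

The pattern is voicing of the final sound: -eme when the stem ends in a voiceless consonant (*pok*, *suzotsap*); -ad when the stem ends in a voiced consonant (*bokipog*, *pobveriv*, *hel*); -rot when the stem ends in a vowel (*ufo*, *ti*, *hugu*).
The final sound of *gugu* is /u/, which is a vowel, so the suffix is -rot, giving *gugurot*.
The final sound of *finok* is /k/, which is a voiceless consonant, so the suffix is -eme, giving *finokeme*.
*nozejig*: final sound = /g/, a voiced consonant → -ad → *nozejigad*.

gugurot, finokeme, nozejigad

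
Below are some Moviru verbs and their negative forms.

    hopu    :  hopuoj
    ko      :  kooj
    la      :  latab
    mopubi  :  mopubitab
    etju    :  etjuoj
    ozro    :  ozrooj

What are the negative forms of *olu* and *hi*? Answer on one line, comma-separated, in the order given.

oluoj, hitab

The alternation tracks the last vowel of the stem — -oj when the last vowel of the stem is a rounded vowel (*hopu*, *ko*, *etju*, *ozro*); -tab when the last vowel of the stem is an unrounded vowel (*la*, *mopubi*).
*olu* — last vowel /u/ (a rounded vowel) → -oj → *oluoj*.
Since the last vowel of *hi* is /i/ (an unrounded vowel), it takes -tab, giving *hitab*.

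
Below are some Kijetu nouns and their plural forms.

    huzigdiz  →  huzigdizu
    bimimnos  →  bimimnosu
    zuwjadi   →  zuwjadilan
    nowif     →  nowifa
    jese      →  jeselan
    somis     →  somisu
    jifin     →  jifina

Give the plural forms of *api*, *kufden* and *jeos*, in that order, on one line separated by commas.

The suffix is conditioned by the final sound: -u when the stem ends in a sibilant (*huzigdiz*, *bimimnos*, *somis*); -a when the stem ends in a non-sibilant consonant (*nowif*, *jifin*); -lan when the stem ends in a vowel (*zuwjadi*, *jese*).
*api*: final sound = /i/, a vowel → -lan → *apilan*.
Since the final sound of *kufden* is /n/ (a non-sibilant consonant), it takes -a, giving *kufdena*.
*jeos*: final sound = /s/, a sibilant → -u → *jeosu*.

apilan, kufdena, jeosu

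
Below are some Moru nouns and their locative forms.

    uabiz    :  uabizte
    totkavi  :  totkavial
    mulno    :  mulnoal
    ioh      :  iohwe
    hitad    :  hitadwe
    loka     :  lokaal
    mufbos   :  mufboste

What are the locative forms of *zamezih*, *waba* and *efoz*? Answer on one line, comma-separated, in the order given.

Looking at the final sound of each stem: -te when the stem ends in a sibilant (*uabiz*, *mufbos*); -we when the stem ends in a non-sibilant consonant (*ioh*, *hitad*); -al when the stem ends in a vowel (*totkavi*, *mulno*, *loka*).
The final sound of *zamezih* is /h/, which is a non-sibilant consonant, so the suffix is -we, giving *zamezihwe*.
*waba*: final sound = /a/, a vowel → -al → *wabaal*.
Since the final sound of *efoz* is /z/ (a sibilant), it takes -te, giving *efozte*.

zamezihwe, wabaal, efozte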